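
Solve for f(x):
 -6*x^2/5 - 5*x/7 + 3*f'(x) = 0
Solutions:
 f(x) = C1 + 2*x^3/15 + 5*x^2/42


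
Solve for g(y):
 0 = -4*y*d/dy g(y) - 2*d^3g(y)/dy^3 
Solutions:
 g(y) = C1 + Integral(C2*airyai(-2^(1/3)*y) + C3*airybi(-2^(1/3)*y), y)


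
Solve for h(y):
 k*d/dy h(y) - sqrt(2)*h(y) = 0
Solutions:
 h(y) = C1*exp(sqrt(2)*y/k)


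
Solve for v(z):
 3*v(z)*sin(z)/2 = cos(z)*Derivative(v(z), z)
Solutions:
 v(z) = C1/cos(z)^(3/2)


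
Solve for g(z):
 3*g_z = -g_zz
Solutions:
 g(z) = C1 + C2*exp(-3*z)


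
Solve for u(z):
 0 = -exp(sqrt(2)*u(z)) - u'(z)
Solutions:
 u(z) = sqrt(2)*(2*log(1/(C1 + z)) - log(2))/4


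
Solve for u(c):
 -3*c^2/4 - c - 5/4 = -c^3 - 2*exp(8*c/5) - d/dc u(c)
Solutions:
 u(c) = C1 - c^4/4 + c^3/4 + c^2/2 + 5*c/4 - 5*exp(8*c/5)/4


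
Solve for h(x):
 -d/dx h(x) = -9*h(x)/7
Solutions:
 h(x) = C1*exp(9*x/7)


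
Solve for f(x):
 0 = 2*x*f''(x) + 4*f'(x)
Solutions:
 f(x) = C1 + C2/x


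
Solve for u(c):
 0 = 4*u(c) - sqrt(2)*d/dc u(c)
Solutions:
 u(c) = C1*exp(2*sqrt(2)*c)


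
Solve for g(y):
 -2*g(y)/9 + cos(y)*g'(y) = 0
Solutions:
 g(y) = C1*(sin(y) + 1)^(1/9)/(sin(y) - 1)^(1/9)


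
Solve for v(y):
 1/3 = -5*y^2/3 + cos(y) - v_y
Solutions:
 v(y) = C1 - 5*y^3/9 - y/3 + sin(y)


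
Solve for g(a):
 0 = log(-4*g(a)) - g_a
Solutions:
 -Integral(1/(log(-_y) + 2*log(2)), (_y, g(a))) = C1 - a


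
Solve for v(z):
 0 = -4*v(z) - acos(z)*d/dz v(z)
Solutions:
 v(z) = C1*exp(-4*Integral(1/acos(z), z))


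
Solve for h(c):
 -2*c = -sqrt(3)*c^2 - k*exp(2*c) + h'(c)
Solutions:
 h(c) = C1 + sqrt(3)*c^3/3 - c^2 + k*exp(2*c)/2


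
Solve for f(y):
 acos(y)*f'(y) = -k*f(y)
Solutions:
 f(y) = C1*exp(-k*Integral(1/acos(y), y))


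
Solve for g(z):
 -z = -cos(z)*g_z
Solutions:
 g(z) = C1 + Integral(z/cos(z), z)


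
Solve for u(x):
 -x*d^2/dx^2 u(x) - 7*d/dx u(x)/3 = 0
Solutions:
 u(x) = C1 + C2/x^(4/3)


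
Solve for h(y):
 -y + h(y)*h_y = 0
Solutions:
 h(y) = -sqrt(C1 + y^2)
 h(y) = sqrt(C1 + y^2)


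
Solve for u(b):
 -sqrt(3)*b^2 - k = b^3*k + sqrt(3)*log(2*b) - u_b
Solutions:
 u(b) = C1 + b^4*k/4 + sqrt(3)*b^3/3 + b*k + sqrt(3)*b*log(b) - sqrt(3)*b + sqrt(3)*b*log(2)


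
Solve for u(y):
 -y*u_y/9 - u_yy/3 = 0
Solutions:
 u(y) = C1 + C2*erf(sqrt(6)*y/6)


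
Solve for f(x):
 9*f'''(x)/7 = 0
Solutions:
 f(x) = C1 + C2*x + C3*x^2


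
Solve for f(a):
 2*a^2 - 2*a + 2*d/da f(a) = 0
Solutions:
 f(a) = C1 - a^3/3 + a^2/2


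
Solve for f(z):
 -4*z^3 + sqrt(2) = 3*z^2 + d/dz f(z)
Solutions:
 f(z) = C1 - z^4 - z^3 + sqrt(2)*z


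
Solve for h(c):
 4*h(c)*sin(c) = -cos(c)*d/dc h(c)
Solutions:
 h(c) = C1*cos(c)^4


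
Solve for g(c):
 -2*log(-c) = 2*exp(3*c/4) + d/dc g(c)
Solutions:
 g(c) = C1 - 2*c*log(-c) + 2*c - 8*exp(3*c/4)/3


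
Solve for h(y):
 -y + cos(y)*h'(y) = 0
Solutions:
 h(y) = C1 + Integral(y/cos(y), y)


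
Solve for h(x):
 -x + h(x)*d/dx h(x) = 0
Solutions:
 h(x) = -sqrt(C1 + x^2)
 h(x) = sqrt(C1 + x^2)


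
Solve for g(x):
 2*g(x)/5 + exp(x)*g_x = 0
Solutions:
 g(x) = C1*exp(2*exp(-x)/5)


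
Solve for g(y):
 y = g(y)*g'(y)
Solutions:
 g(y) = -sqrt(C1 + y^2)
 g(y) = sqrt(C1 + y^2)


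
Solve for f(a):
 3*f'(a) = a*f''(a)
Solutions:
 f(a) = C1 + C2*a^4


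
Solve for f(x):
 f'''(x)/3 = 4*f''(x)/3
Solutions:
 f(x) = C1 + C2*x + C3*exp(4*x)


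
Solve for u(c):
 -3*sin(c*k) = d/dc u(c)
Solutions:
 u(c) = C1 + 3*cos(c*k)/k


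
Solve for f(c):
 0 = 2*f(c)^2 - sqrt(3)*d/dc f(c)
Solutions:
 f(c) = -3/(C1 + 2*sqrt(3)*c)


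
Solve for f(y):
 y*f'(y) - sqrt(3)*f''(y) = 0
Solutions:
 f(y) = C1 + C2*erfi(sqrt(2)*3^(3/4)*y/6)


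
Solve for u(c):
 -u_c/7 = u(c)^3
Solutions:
 u(c) = -sqrt(2)*sqrt(-1/(C1 - 7*c))/2
 u(c) = sqrt(2)*sqrt(-1/(C1 - 7*c))/2


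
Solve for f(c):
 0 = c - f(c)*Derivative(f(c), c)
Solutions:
 f(c) = -sqrt(C1 + c^2)
 f(c) = sqrt(C1 + c^2)


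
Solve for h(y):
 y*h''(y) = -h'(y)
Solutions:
 h(y) = C1 + C2*log(y)


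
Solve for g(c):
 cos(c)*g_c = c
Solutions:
 g(c) = C1 + Integral(c/cos(c), c)


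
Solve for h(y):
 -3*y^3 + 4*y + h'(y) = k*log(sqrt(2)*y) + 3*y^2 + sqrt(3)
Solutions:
 h(y) = C1 + k*y*log(y) - k*y + k*y*log(2)/2 + 3*y^4/4 + y^3 - 2*y^2 + sqrt(3)*y


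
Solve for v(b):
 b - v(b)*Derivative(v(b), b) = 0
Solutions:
 v(b) = -sqrt(C1 + b^2)
 v(b) = sqrt(C1 + b^2)


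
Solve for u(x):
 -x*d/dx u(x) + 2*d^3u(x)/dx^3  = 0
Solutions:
 u(x) = C1 + Integral(C2*airyai(2^(2/3)*x/2) + C3*airybi(2^(2/3)*x/2), x)


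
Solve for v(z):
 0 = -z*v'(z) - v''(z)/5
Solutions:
 v(z) = C1 + C2*erf(sqrt(10)*z/2)


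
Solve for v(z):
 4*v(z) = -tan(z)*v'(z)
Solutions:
 v(z) = C1/sin(z)^4


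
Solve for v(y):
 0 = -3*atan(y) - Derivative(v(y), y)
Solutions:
 v(y) = C1 - 3*y*atan(y) + 3*log(y^2 + 1)/2


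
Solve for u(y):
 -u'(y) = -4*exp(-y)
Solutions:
 u(y) = C1 - 4*exp(-y)


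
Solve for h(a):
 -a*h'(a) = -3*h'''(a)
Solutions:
 h(a) = C1 + Integral(C2*airyai(3^(2/3)*a/3) + C3*airybi(3^(2/3)*a/3), a)


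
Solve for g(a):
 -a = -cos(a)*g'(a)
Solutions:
 g(a) = C1 + Integral(a/cos(a), a)


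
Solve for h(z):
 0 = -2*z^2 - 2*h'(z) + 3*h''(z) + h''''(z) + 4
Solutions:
 h(z) = C1 + C2*exp(z*(-(1 + sqrt(2))^(1/3) + (1 + sqrt(2))^(-1/3))/2)*sin(sqrt(3)*z*((1 + sqrt(2))^(-1/3) + (1 + sqrt(2))^(1/3))/2) + C3*exp(z*(-(1 + sqrt(2))^(1/3) + (1 + sqrt(2))^(-1/3))/2)*cos(sqrt(3)*z*((1 + sqrt(2))^(-1/3) + (1 + sqrt(2))^(1/3))/2) + C4*exp(-z*(-(1 + sqrt(2))^(1/3) + (1 + sqrt(2))^(-1/3))) - z^3/3 - 3*z^2/2 - 5*z/2


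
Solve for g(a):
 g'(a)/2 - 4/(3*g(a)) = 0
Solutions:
 g(a) = -sqrt(C1 + 48*a)/3
 g(a) = sqrt(C1 + 48*a)/3


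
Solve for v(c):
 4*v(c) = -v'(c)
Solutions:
 v(c) = C1*exp(-4*c)


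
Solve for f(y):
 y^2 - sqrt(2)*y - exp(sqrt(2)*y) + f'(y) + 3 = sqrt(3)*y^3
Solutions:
 f(y) = C1 + sqrt(3)*y^4/4 - y^3/3 + sqrt(2)*y^2/2 - 3*y + sqrt(2)*exp(sqrt(2)*y)/2


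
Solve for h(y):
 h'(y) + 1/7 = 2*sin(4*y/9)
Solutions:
 h(y) = C1 - y/7 - 9*cos(4*y/9)/2


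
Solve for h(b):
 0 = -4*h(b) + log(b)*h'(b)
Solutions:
 h(b) = C1*exp(4*li(b))


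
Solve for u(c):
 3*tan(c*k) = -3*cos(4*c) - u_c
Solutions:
 u(c) = C1 - 3*Piecewise((-log(cos(c*k))/k, Ne(k, 0)), (0, True)) - 3*sin(4*c)/4


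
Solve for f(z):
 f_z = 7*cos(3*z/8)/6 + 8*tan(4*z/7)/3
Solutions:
 f(z) = C1 - 14*log(cos(4*z/7))/3 + 28*sin(3*z/8)/9


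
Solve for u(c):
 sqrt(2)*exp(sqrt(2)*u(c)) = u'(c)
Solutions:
 u(c) = sqrt(2)*(2*log(-1/(C1 + sqrt(2)*c)) - log(2))/4


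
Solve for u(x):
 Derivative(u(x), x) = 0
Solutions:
 u(x) = C1


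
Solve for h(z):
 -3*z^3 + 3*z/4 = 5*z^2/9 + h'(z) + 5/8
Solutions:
 h(z) = C1 - 3*z^4/4 - 5*z^3/27 + 3*z^2/8 - 5*z/8


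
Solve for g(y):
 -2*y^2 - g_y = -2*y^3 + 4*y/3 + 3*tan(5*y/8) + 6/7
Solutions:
 g(y) = C1 + y^4/2 - 2*y^3/3 - 2*y^2/3 - 6*y/7 + 24*log(cos(5*y/8))/5


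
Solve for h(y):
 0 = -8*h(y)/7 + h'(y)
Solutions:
 h(y) = C1*exp(8*y/7)


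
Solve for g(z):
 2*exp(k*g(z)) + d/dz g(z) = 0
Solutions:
 g(z) = Piecewise((log(1/(C1*k + 2*k*z))/k, Ne(k, 0)), (nan, True))
 g(z) = Piecewise((C1 - 2*z, Eq(k, 0)), (nan, True))


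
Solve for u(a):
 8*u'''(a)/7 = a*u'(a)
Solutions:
 u(a) = C1 + Integral(C2*airyai(7^(1/3)*a/2) + C3*airybi(7^(1/3)*a/2), a)


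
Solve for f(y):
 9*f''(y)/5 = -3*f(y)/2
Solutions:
 f(y) = C1*sin(sqrt(30)*y/6) + C2*cos(sqrt(30)*y/6)


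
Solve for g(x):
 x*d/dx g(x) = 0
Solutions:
 g(x) = C1


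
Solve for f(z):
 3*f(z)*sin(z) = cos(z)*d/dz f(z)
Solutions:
 f(z) = C1/cos(z)^3


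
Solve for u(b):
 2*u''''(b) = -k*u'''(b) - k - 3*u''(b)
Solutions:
 u(b) = C1 + C2*b + C3*exp(b*(-k + sqrt(k^2 - 24))/4) + C4*exp(-b*(k + sqrt(k^2 - 24))/4) - b^2*k/6


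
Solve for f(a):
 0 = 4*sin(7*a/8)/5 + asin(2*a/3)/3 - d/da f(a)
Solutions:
 f(a) = C1 + a*asin(2*a/3)/3 + sqrt(9 - 4*a^2)/6 - 32*cos(7*a/8)/35


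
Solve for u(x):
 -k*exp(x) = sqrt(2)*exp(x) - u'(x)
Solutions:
 u(x) = C1 + k*exp(x) + sqrt(2)*exp(x)


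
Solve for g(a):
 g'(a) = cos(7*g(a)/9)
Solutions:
 -a - 9*log(sin(7*g(a)/9) - 1)/14 + 9*log(sin(7*g(a)/9) + 1)/14 = C1


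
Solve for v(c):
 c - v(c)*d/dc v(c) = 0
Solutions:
 v(c) = -sqrt(C1 + c^2)
 v(c) = sqrt(C1 + c^2)


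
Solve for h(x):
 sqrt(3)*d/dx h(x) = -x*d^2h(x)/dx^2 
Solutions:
 h(x) = C1 + C2*x^(1 - sqrt(3))


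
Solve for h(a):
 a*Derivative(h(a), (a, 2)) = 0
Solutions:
 h(a) = C1 + C2*a


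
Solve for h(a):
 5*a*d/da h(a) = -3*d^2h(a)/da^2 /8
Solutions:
 h(a) = C1 + C2*erf(2*sqrt(15)*a/3)


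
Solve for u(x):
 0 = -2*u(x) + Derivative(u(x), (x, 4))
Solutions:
 u(x) = C1*exp(-2^(1/4)*x) + C2*exp(2^(1/4)*x) + C3*sin(2^(1/4)*x) + C4*cos(2^(1/4)*x)


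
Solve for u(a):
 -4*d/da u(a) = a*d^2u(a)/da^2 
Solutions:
 u(a) = C1 + C2/a^3


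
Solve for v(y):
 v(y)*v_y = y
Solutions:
 v(y) = -sqrt(C1 + y^2)
 v(y) = sqrt(C1 + y^2)


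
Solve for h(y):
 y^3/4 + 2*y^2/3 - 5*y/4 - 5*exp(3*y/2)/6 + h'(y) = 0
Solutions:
 h(y) = C1 - y^4/16 - 2*y^3/9 + 5*y^2/8 + 5*exp(3*y/2)/9


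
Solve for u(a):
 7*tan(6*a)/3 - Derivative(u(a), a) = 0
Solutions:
 u(a) = C1 - 7*log(cos(6*a))/18


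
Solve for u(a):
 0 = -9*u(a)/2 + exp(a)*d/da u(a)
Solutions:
 u(a) = C1*exp(-9*exp(-a)/2)


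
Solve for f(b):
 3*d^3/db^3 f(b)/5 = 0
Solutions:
 f(b) = C1 + C2*b + C3*b^2


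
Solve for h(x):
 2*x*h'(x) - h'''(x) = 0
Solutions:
 h(x) = C1 + Integral(C2*airyai(2^(1/3)*x) + C3*airybi(2^(1/3)*x), x)


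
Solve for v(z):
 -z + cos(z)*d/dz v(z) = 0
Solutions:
 v(z) = C1 + Integral(z/cos(z), z)


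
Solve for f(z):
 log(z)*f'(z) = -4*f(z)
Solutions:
 f(z) = C1*exp(-4*li(z))


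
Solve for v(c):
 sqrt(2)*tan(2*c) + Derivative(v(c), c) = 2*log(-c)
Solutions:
 v(c) = C1 + 2*c*log(-c) - 2*c + sqrt(2)*log(cos(2*c))/2


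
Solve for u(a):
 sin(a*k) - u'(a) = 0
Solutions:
 u(a) = C1 - cos(a*k)/k


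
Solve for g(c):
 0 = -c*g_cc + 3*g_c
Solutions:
 g(c) = C1 + C2*c^4


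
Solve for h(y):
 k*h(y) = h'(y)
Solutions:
 h(y) = C1*exp(k*y)


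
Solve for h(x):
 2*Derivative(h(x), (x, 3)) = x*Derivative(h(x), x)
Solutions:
 h(x) = C1 + Integral(C2*airyai(2^(2/3)*x/2) + C3*airybi(2^(2/3)*x/2), x)


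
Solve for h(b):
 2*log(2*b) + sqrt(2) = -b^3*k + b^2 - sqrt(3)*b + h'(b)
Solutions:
 h(b) = C1 + b^4*k/4 - b^3/3 + sqrt(3)*b^2/2 + 2*b*log(b) - 2*b + b*log(4) + sqrt(2)*b


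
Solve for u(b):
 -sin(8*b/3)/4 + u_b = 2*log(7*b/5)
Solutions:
 u(b) = C1 + 2*b*log(b) - 2*b*log(5) - 2*b + 2*b*log(7) - 3*cos(8*b/3)/32


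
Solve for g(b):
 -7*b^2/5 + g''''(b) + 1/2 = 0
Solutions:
 g(b) = C1 + C2*b + C3*b^2 + C4*b^3 + 7*b^6/1800 - b^4/48


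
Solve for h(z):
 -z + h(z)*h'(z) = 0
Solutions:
 h(z) = -sqrt(C1 + z^2)
 h(z) = sqrt(C1 + z^2)


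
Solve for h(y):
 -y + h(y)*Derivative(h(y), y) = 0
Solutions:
 h(y) = -sqrt(C1 + y^2)
 h(y) = sqrt(C1 + y^2)


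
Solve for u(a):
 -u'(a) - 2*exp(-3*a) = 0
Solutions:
 u(a) = C1 + 2*exp(-3*a)/3


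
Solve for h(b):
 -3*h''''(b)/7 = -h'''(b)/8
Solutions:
 h(b) = C1 + C2*b + C3*b^2 + C4*exp(7*b/24)


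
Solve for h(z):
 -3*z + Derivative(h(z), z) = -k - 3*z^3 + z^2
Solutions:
 h(z) = C1 - k*z - 3*z^4/4 + z^3/3 + 3*z^2/2


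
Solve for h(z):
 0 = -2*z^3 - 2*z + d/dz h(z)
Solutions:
 h(z) = C1 + z^4/2 + z^2


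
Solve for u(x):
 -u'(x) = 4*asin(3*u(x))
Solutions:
 Integral(1/asin(3*_y), (_y, u(x))) = C1 - 4*x


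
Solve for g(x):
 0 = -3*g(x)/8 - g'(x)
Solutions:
 g(x) = C1*exp(-3*x/8)


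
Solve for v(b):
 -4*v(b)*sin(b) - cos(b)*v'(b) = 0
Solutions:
 v(b) = C1*cos(b)^4


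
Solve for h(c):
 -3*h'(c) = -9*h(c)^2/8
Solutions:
 h(c) = -8/(C1 + 3*c)


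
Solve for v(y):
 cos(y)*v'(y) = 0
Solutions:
 v(y) = C1


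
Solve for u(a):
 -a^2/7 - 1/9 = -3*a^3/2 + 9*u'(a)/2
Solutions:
 u(a) = C1 + a^4/12 - 2*a^3/189 - 2*a/81


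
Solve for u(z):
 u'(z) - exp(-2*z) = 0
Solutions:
 u(z) = C1 - exp(-2*z)/2


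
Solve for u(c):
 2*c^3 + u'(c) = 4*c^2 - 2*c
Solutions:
 u(c) = C1 - c^4/2 + 4*c^3/3 - c^2


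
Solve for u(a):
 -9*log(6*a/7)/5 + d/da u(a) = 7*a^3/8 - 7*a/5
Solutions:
 u(a) = C1 + 7*a^4/32 - 7*a^2/10 + 9*a*log(a)/5 - 9*a*log(7)/5 - 9*a/5 + 9*a*log(6)/5


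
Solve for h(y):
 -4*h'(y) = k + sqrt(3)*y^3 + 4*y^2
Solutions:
 h(y) = C1 - k*y/4 - sqrt(3)*y^4/16 - y^3/3


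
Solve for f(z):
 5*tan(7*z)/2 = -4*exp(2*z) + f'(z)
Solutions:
 f(z) = C1 + 2*exp(2*z) - 5*log(cos(7*z))/14


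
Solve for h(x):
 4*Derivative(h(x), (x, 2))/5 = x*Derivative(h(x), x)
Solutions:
 h(x) = C1 + C2*erfi(sqrt(10)*x/4)


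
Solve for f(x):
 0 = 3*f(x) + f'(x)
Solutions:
 f(x) = C1*exp(-3*x)


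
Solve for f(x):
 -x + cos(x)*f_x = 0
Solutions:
 f(x) = C1 + Integral(x/cos(x), x)


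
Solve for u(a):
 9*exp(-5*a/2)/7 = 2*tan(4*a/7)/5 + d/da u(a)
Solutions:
 u(a) = C1 - 7*log(tan(4*a/7)^2 + 1)/20 - 18*exp(-5*a/2)/35


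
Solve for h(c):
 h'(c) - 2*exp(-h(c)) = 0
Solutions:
 h(c) = log(C1 + 2*c)


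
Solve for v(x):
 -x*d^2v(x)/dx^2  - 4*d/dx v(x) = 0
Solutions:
 v(x) = C1 + C2/x^3


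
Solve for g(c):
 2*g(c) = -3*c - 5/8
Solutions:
 g(c) = -3*c/2 - 5/16


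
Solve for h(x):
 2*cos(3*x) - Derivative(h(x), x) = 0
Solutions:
 h(x) = C1 + 2*sin(3*x)/3


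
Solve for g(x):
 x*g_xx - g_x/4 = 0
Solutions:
 g(x) = C1 + C2*x^(5/4)


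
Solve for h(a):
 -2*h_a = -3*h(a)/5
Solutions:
 h(a) = C1*exp(3*a/10)


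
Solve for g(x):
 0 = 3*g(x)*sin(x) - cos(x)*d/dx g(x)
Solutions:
 g(x) = C1/cos(x)^3


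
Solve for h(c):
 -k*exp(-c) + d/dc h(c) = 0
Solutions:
 h(c) = C1 - k*exp(-c)


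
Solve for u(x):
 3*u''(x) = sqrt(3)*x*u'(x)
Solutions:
 u(x) = C1 + C2*erfi(sqrt(2)*3^(3/4)*x/6)


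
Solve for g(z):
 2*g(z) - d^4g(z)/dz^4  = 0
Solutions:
 g(z) = C1*exp(-2^(1/4)*z) + C2*exp(2^(1/4)*z) + C3*sin(2^(1/4)*z) + C4*cos(2^(1/4)*z)


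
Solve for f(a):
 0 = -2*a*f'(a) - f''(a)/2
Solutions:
 f(a) = C1 + C2*erf(sqrt(2)*a)


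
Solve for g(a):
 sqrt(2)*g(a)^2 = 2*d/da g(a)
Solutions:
 g(a) = -2/(C1 + sqrt(2)*a)


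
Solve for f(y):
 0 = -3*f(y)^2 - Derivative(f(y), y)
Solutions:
 f(y) = 1/(C1 + 3*y)


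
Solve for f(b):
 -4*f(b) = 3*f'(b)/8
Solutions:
 f(b) = C1*exp(-32*b/3)


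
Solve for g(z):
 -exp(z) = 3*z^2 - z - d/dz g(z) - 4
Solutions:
 g(z) = C1 + z^3 - z^2/2 - 4*z + exp(z)


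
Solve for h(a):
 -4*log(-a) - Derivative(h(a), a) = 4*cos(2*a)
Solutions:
 h(a) = C1 - 4*a*log(-a) + 4*a - 2*sin(2*a)


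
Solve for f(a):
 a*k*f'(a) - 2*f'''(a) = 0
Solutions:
 f(a) = C1 + Integral(C2*airyai(2^(2/3)*a*k^(1/3)/2) + C3*airybi(2^(2/3)*a*k^(1/3)/2), a)


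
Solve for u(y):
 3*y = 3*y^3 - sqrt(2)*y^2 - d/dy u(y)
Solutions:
 u(y) = C1 + 3*y^4/4 - sqrt(2)*y^3/3 - 3*y^2/2


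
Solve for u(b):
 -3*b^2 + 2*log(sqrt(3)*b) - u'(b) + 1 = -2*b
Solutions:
 u(b) = C1 - b^3 + b^2 + 2*b*log(b) - b + b*log(3)


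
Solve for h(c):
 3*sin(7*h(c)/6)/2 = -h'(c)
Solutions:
 3*c/2 + 3*log(cos(7*h(c)/6) - 1)/7 - 3*log(cos(7*h(c)/6) + 1)/7 = C1


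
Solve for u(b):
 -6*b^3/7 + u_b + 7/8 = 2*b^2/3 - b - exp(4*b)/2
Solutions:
 u(b) = C1 + 3*b^4/14 + 2*b^3/9 - b^2/2 - 7*b/8 - exp(4*b)/8


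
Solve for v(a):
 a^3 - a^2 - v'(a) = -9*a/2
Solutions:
 v(a) = C1 + a^4/4 - a^3/3 + 9*a^2/4


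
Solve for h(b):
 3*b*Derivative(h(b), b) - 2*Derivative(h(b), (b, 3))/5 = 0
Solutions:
 h(b) = C1 + Integral(C2*airyai(15^(1/3)*2^(2/3)*b/2) + C3*airybi(15^(1/3)*2^(2/3)*b/2), b)


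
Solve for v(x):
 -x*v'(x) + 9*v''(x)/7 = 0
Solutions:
 v(x) = C1 + C2*erfi(sqrt(14)*x/6)


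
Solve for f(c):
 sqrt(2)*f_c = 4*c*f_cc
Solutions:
 f(c) = C1 + C2*c^(sqrt(2)/4 + 1)


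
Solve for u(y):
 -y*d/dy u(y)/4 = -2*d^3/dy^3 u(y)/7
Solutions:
 u(y) = C1 + Integral(C2*airyai(7^(1/3)*y/2) + C3*airybi(7^(1/3)*y/2), y)


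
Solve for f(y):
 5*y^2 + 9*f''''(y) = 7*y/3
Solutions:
 f(y) = C1 + C2*y + C3*y^2 + C4*y^3 - y^6/648 + 7*y^5/3240


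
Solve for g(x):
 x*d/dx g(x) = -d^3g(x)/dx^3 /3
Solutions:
 g(x) = C1 + Integral(C2*airyai(-3^(1/3)*x) + C3*airybi(-3^(1/3)*x), x)


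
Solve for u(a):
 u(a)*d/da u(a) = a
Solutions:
 u(a) = -sqrt(C1 + a^2)
 u(a) = sqrt(C1 + a^2)


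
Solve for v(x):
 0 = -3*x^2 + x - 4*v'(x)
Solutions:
 v(x) = C1 - x^3/4 + x^2/8


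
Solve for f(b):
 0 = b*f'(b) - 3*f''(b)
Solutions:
 f(b) = C1 + C2*erfi(sqrt(6)*b/6)


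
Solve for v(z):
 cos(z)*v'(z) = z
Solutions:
 v(z) = C1 + Integral(z/cos(z), z)


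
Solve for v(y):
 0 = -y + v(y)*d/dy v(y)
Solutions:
 v(y) = -sqrt(C1 + y^2)
 v(y) = sqrt(C1 + y^2)


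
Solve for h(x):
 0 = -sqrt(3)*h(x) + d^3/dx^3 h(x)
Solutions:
 h(x) = C3*exp(3^(1/6)*x) + (C1*sin(3^(2/3)*x/2) + C2*cos(3^(2/3)*x/2))*exp(-3^(1/6)*x/2)


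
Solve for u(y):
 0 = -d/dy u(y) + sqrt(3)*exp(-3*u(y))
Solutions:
 u(y) = log(C1 + 3*sqrt(3)*y)/3
 u(y) = log((-3^(1/3) - 3^(5/6)*I)*(C1 + sqrt(3)*y)^(1/3)/2)
 u(y) = log((-3^(1/3) + 3^(5/6)*I)*(C1 + sqrt(3)*y)^(1/3)/2)


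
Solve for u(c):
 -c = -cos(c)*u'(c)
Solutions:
 u(c) = C1 + Integral(c/cos(c), c)


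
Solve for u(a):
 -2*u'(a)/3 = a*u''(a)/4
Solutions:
 u(a) = C1 + C2/a^(5/3)


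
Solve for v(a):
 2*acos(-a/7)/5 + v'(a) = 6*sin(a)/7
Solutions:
 v(a) = C1 - 2*a*acos(-a/7)/5 - 2*sqrt(49 - a^2)/5 - 6*cos(a)/7


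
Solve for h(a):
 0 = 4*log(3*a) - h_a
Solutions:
 h(a) = C1 + 4*a*log(a) - 4*a + a*log(81)


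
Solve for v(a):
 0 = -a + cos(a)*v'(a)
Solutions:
 v(a) = C1 + Integral(a/cos(a), a)


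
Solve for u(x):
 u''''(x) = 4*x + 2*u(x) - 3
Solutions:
 u(x) = C1*exp(-2^(1/4)*x) + C2*exp(2^(1/4)*x) + C3*sin(2^(1/4)*x) + C4*cos(2^(1/4)*x) - 2*x + 3/2


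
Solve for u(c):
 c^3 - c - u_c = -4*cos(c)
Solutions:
 u(c) = C1 + c^4/4 - c^2/2 + 4*sin(c)


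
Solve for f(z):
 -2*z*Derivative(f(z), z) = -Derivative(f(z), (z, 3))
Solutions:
 f(z) = C1 + Integral(C2*airyai(2^(1/3)*z) + C3*airybi(2^(1/3)*z), z)


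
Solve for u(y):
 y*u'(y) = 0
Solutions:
 u(y) = C1


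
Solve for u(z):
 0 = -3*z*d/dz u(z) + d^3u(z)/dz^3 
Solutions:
 u(z) = C1 + Integral(C2*airyai(3^(1/3)*z) + C3*airybi(3^(1/3)*z), z)


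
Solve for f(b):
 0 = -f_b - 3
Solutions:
 f(b) = C1 - 3*b


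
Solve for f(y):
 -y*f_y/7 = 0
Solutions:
 f(y) = C1


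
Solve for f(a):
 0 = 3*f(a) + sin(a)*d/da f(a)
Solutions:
 f(a) = C1*(cos(a) + 1)^(3/2)/(cos(a) - 1)^(3/2)


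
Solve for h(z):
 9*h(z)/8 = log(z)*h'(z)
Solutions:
 h(z) = C1*exp(9*li(z)/8)


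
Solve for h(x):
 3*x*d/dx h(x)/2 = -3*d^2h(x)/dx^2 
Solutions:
 h(x) = C1 + C2*erf(x/2)


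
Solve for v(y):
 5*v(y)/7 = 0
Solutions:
 v(y) = 0


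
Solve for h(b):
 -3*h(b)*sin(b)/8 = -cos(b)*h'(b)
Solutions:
 h(b) = C1/cos(b)^(3/8)


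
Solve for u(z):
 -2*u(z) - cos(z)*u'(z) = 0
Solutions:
 u(z) = C1*(sin(z) - 1)/(sin(z) + 1)


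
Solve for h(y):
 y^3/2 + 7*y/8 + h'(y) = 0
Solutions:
 h(y) = C1 - y^4/8 - 7*y^2/16


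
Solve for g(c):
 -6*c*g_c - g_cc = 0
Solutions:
 g(c) = C1 + C2*erf(sqrt(3)*c)


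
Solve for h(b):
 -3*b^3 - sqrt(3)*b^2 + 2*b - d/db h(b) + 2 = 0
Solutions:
 h(b) = C1 - 3*b^4/4 - sqrt(3)*b^3/3 + b^2 + 2*b


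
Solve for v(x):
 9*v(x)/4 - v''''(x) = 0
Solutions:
 v(x) = C1*exp(-sqrt(6)*x/2) + C2*exp(sqrt(6)*x/2) + C3*sin(sqrt(6)*x/2) + C4*cos(sqrt(6)*x/2)


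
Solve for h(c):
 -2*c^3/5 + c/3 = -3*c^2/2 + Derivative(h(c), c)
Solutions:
 h(c) = C1 - c^4/10 + c^3/2 + c^2/6


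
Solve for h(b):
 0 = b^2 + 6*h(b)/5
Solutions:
 h(b) = -5*b^2/6


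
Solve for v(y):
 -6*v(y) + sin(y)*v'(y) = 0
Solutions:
 v(y) = C1*(cos(y)^3 - 3*cos(y)^2 + 3*cos(y) - 1)/(cos(y)^3 + 3*cos(y)^2 + 3*cos(y) + 1)


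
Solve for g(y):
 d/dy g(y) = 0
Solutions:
 g(y) = C1


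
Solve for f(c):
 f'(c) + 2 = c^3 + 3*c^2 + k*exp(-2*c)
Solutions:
 f(c) = C1 + c^4/4 + c^3 - 2*c - k*exp(-2*c)/2


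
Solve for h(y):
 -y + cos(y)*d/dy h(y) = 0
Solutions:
 h(y) = C1 + Integral(y/cos(y), y)


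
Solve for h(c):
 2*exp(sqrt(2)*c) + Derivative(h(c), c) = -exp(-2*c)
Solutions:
 h(c) = C1 - sqrt(2)*exp(sqrt(2)*c) + exp(-2*c)/2


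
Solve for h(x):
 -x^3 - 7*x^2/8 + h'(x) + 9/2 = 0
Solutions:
 h(x) = C1 + x^4/4 + 7*x^3/24 - 9*x/2


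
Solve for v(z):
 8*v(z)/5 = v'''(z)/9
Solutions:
 v(z) = C3*exp(2*15^(2/3)*z/5) + (C1*sin(3*3^(1/6)*5^(2/3)*z/5) + C2*cos(3*3^(1/6)*5^(2/3)*z/5))*exp(-15^(2/3)*z/5)


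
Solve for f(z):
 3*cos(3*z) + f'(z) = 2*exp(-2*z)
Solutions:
 f(z) = C1 - sin(3*z) - exp(-2*z)


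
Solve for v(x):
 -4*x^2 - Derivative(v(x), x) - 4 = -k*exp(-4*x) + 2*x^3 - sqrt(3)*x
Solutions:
 v(x) = C1 - k*exp(-4*x)/4 - x^4/2 - 4*x^3/3 + sqrt(3)*x^2/2 - 4*x


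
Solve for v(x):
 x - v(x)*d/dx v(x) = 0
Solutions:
 v(x) = -sqrt(C1 + x^2)
 v(x) = sqrt(C1 + x^2)


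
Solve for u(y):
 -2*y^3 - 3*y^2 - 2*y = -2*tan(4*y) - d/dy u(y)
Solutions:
 u(y) = C1 + y^4/2 + y^3 + y^2 + log(cos(4*y))/2


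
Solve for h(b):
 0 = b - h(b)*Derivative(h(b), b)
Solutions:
 h(b) = -sqrt(C1 + b^2)
 h(b) = sqrt(C1 + b^2)


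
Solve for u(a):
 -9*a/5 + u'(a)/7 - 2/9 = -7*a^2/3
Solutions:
 u(a) = C1 - 49*a^3/9 + 63*a^2/10 + 14*a/9


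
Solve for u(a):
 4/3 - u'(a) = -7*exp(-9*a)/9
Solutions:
 u(a) = C1 + 4*a/3 - 7*exp(-9*a)/81


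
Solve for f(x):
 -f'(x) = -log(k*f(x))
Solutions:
 li(k*f(x))/k = C1 + x


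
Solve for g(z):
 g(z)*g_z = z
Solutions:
 g(z) = -sqrt(C1 + z^2)
 g(z) = sqrt(C1 + z^2)


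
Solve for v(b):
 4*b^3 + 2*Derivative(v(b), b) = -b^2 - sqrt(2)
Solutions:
 v(b) = C1 - b^4/2 - b^3/6 - sqrt(2)*b/2


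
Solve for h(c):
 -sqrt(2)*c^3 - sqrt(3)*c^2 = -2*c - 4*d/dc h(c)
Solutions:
 h(c) = C1 + sqrt(2)*c^4/16 + sqrt(3)*c^3/12 - c^2/4


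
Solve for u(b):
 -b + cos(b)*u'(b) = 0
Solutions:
 u(b) = C1 + Integral(b/cos(b), b)


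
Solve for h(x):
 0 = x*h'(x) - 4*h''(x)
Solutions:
 h(x) = C1 + C2*erfi(sqrt(2)*x/4)


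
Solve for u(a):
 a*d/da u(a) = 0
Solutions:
 u(a) = C1


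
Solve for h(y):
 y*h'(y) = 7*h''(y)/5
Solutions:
 h(y) = C1 + C2*erfi(sqrt(70)*y/14)


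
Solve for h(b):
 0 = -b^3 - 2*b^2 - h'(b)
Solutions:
 h(b) = C1 - b^4/4 - 2*b^3/3


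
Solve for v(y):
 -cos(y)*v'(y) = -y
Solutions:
 v(y) = C1 + Integral(y/cos(y), y)


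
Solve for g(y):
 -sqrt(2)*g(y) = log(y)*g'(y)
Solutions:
 g(y) = C1*exp(-sqrt(2)*li(y))


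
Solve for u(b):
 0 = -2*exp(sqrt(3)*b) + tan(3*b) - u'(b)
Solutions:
 u(b) = C1 - 2*sqrt(3)*exp(sqrt(3)*b)/3 - log(cos(3*b))/3


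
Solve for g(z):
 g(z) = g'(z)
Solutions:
 g(z) = C1*exp(z)


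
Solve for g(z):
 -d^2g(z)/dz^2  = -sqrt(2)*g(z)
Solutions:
 g(z) = C1*exp(-2^(1/4)*z) + C2*exp(2^(1/4)*z)


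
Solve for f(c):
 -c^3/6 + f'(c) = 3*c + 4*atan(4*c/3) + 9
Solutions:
 f(c) = C1 + c^4/24 + 3*c^2/2 + 4*c*atan(4*c/3) + 9*c - 3*log(16*c^2 + 9)/2


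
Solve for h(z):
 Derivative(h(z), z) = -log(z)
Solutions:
 h(z) = C1 - z*log(z) + z


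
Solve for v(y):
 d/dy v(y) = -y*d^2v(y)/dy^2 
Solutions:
 v(y) = C1 + C2*log(y)


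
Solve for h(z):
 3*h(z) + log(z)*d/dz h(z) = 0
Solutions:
 h(z) = C1*exp(-3*li(z))


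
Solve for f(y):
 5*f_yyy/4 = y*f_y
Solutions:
 f(y) = C1 + Integral(C2*airyai(10^(2/3)*y/5) + C3*airybi(10^(2/3)*y/5), y)


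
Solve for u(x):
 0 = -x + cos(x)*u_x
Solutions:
 u(x) = C1 + Integral(x/cos(x), x)


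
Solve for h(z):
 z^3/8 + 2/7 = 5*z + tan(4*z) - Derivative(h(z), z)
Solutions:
 h(z) = C1 - z^4/32 + 5*z^2/2 - 2*z/7 - log(cos(4*z))/4


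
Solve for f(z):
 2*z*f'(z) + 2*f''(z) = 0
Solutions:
 f(z) = C1 + C2*erf(sqrt(2)*z/2)


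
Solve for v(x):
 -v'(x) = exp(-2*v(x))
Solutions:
 v(x) = log(-sqrt(C1 - 2*x))
 v(x) = log(C1 - 2*x)/2


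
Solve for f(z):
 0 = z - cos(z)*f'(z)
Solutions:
 f(z) = C1 + Integral(z/cos(z), z)


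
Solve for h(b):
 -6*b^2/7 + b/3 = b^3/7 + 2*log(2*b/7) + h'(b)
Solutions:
 h(b) = C1 - b^4/28 - 2*b^3/7 + b^2/6 - 2*b*log(b) + 2*b + b*log(49/4)


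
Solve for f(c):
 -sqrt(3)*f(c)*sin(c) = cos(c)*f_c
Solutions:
 f(c) = C1*cos(c)^(sqrt(3))


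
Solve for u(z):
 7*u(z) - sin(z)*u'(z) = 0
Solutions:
 u(z) = C1*sqrt(cos(z) - 1)*(cos(z)^3 - 3*cos(z)^2 + 3*cos(z) - 1)/(sqrt(cos(z) + 1)*(cos(z)^3 + 3*cos(z)^2 + 3*cos(z) + 1))


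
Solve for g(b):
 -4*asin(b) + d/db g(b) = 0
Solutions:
 g(b) = C1 + 4*b*asin(b) + 4*sqrt(1 - b^2)


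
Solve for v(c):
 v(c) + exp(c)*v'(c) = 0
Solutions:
 v(c) = C1*exp(exp(-c))


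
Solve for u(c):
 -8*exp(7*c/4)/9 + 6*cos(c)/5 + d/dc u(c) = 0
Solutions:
 u(c) = C1 + 32*exp(7*c/4)/63 - 6*sin(c)/5


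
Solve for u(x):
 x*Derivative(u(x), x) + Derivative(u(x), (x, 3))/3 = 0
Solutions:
 u(x) = C1 + Integral(C2*airyai(-3^(1/3)*x) + C3*airybi(-3^(1/3)*x), x)


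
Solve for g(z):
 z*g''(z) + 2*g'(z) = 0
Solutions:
 g(z) = C1 + C2/z


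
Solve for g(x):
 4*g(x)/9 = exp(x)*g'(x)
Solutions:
 g(x) = C1*exp(-4*exp(-x)/9)


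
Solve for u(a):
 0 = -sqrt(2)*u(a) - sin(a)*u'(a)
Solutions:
 u(a) = C1*(cos(a) + 1)^(sqrt(2)/2)/(cos(a) - 1)^(sqrt(2)/2)


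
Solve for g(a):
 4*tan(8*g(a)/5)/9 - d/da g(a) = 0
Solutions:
 g(a) = -5*asin(C1*exp(32*a/45))/8 + 5*pi/8
 g(a) = 5*asin(C1*exp(32*a/45))/8


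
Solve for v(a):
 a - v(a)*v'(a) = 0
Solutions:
 v(a) = -sqrt(C1 + a^2)
 v(a) = sqrt(C1 + a^2)


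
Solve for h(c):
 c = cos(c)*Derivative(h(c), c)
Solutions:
 h(c) = C1 + Integral(c/cos(c), c)


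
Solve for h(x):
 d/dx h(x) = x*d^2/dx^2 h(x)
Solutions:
 h(x) = C1 + C2*x^2


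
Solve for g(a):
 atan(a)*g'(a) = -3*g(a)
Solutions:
 g(a) = C1*exp(-3*Integral(1/atan(a), a))


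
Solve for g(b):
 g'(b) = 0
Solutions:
 g(b) = C1


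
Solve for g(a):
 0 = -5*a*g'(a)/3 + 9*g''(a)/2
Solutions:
 g(a) = C1 + C2*erfi(sqrt(15)*a/9)


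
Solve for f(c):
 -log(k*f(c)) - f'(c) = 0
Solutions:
 li(k*f(c))/k = C1 - c


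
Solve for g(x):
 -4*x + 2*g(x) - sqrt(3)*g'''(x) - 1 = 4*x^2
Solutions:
 g(x) = C3*exp(2^(1/3)*3^(5/6)*x/3) + 2*x^2 + 2*x + (C1*sin(6^(1/3)*x/2) + C2*cos(6^(1/3)*x/2))*exp(-2^(1/3)*3^(5/6)*x/6) + 1/2


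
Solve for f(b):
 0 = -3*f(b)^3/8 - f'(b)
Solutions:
 f(b) = -2*sqrt(-1/(C1 - 3*b))
 f(b) = 2*sqrt(-1/(C1 - 3*b))


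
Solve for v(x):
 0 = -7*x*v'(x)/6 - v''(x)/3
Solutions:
 v(x) = C1 + C2*erf(sqrt(7)*x/2)


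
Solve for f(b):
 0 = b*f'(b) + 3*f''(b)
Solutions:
 f(b) = C1 + C2*erf(sqrt(6)*b/6)


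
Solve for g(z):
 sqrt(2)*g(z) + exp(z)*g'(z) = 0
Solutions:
 g(z) = C1*exp(sqrt(2)*exp(-z))


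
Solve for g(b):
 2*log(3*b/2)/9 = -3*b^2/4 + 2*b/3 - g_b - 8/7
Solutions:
 g(b) = C1 - b^3/4 + b^2/3 - 2*b*log(b)/9 - 58*b/63 - 2*b*log(3)/9 + 2*b*log(2)/9


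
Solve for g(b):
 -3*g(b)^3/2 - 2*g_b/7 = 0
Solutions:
 g(b) = -sqrt(2)*sqrt(-1/(C1 - 21*b))
 g(b) = sqrt(2)*sqrt(-1/(C1 - 21*b))


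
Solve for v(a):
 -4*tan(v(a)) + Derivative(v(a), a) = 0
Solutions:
 v(a) = pi - asin(C1*exp(4*a))
 v(a) = asin(C1*exp(4*a))


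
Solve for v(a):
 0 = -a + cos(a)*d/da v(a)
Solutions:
 v(a) = C1 + Integral(a/cos(a), a)


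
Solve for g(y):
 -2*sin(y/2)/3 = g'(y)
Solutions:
 g(y) = C1 + 4*cos(y/2)/3


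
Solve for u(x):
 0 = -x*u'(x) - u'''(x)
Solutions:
 u(x) = C1 + Integral(C2*airyai(-x) + C3*airybi(-x), x)


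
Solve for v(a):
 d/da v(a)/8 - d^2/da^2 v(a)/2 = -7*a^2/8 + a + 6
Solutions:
 v(a) = C1 + C2*exp(a/4) - 7*a^3/3 - 24*a^2 - 144*a


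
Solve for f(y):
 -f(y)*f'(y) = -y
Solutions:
 f(y) = -sqrt(C1 + y^2)
 f(y) = sqrt(C1 + y^2)


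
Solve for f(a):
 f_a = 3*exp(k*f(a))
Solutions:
 f(a) = Piecewise((log(-1/(C1*k + 3*a*k))/k, Ne(k, 0)), (nan, True))
 f(a) = Piecewise((C1 + 3*a, Eq(k, 0)), (nan, True))


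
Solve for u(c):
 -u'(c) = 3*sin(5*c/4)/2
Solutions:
 u(c) = C1 + 6*cos(5*c/4)/5


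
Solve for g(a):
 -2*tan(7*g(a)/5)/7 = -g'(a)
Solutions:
 g(a) = -5*asin(C1*exp(2*a/5))/7 + 5*pi/7
 g(a) = 5*asin(C1*exp(2*a/5))/7


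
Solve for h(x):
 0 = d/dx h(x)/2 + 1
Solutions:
 h(x) = C1 - 2*x


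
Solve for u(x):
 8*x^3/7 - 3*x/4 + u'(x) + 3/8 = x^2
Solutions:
 u(x) = C1 - 2*x^4/7 + x^3/3 + 3*x^2/8 - 3*x/8


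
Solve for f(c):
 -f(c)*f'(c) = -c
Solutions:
 f(c) = -sqrt(C1 + c^2)
 f(c) = sqrt(C1 + c^2)


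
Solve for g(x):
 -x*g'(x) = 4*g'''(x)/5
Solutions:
 g(x) = C1 + Integral(C2*airyai(-10^(1/3)*x/2) + C3*airybi(-10^(1/3)*x/2), x)


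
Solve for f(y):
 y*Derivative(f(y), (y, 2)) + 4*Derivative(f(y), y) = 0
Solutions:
 f(y) = C1 + C2/y^3


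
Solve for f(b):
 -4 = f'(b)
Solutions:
 f(b) = C1 - 4*b


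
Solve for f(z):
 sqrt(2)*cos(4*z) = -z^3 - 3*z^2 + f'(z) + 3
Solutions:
 f(z) = C1 + z^4/4 + z^3 - 3*z + sqrt(2)*sin(4*z)/4


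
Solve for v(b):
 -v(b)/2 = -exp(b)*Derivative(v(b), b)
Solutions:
 v(b) = C1*exp(-exp(-b)/2)


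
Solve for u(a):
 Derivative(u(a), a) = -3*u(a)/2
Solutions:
 u(a) = C1*exp(-3*a/2)


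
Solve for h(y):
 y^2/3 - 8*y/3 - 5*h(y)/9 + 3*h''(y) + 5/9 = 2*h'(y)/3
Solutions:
 h(y) = C1*exp(-y/3) + C2*exp(5*y/9) + 3*y^2/5 - 156*y/25 + 1871/125


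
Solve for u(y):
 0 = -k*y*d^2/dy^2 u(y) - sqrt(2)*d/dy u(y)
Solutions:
 u(y) = C1 + y^(((re(k) - sqrt(2))*re(k) + im(k)^2)/(re(k)^2 + im(k)^2))*(C2*sin(sqrt(2)*log(y)*Abs(im(k))/(re(k)^2 + im(k)^2)) + C3*cos(sqrt(2)*log(y)*im(k)/(re(k)^2 + im(k)^2)))


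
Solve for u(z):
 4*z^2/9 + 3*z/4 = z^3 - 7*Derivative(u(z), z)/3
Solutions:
 u(z) = C1 + 3*z^4/28 - 4*z^3/63 - 9*z^2/56


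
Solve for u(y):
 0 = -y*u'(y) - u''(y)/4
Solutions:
 u(y) = C1 + C2*erf(sqrt(2)*y)


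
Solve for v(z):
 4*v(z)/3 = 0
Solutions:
 v(z) = 0


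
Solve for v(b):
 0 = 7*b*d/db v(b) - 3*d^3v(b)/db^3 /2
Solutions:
 v(b) = C1 + Integral(C2*airyai(14^(1/3)*3^(2/3)*b/3) + C3*airybi(14^(1/3)*3^(2/3)*b/3), b)


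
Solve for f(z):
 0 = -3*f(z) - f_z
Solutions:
 f(z) = C1*exp(-3*z)


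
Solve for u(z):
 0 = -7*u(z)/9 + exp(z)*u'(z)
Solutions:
 u(z) = C1*exp(-7*exp(-z)/9)


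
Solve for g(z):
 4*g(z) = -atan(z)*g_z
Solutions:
 g(z) = C1*exp(-4*Integral(1/atan(z), z))


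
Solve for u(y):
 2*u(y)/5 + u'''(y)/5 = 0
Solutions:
 u(y) = C3*exp(-2^(1/3)*y) + (C1*sin(2^(1/3)*sqrt(3)*y/2) + C2*cos(2^(1/3)*sqrt(3)*y/2))*exp(2^(1/3)*y/2)


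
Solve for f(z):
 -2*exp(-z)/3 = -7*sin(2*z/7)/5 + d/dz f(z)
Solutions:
 f(z) = C1 - 49*cos(2*z/7)/10 + 2*exp(-z)/3


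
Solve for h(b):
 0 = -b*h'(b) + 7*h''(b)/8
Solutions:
 h(b) = C1 + C2*erfi(2*sqrt(7)*b/7)


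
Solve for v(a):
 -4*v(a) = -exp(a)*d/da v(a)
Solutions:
 v(a) = C1*exp(-4*exp(-a))


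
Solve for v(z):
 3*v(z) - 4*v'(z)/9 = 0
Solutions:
 v(z) = C1*exp(27*z/4)


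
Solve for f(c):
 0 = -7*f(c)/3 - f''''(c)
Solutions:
 f(c) = (C1*sin(sqrt(2)*3^(3/4)*7^(1/4)*c/6) + C2*cos(sqrt(2)*3^(3/4)*7^(1/4)*c/6))*exp(-sqrt(2)*3^(3/4)*7^(1/4)*c/6) + (C3*sin(sqrt(2)*3^(3/4)*7^(1/4)*c/6) + C4*cos(sqrt(2)*3^(3/4)*7^(1/4)*c/6))*exp(sqrt(2)*3^(3/4)*7^(1/4)*c/6)


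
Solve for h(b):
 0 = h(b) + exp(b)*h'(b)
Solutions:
 h(b) = C1*exp(exp(-b))


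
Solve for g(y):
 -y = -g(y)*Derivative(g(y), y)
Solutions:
 g(y) = -sqrt(C1 + y^2)
 g(y) = sqrt(C1 + y^2)


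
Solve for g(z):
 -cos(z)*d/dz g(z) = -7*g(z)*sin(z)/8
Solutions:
 g(z) = C1/cos(z)^(7/8)


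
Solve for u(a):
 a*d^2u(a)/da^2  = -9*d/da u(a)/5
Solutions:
 u(a) = C1 + C2/a^(4/5)


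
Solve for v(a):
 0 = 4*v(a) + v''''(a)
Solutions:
 v(a) = (C1*sin(a) + C2*cos(a))*exp(-a) + (C3*sin(a) + C4*cos(a))*exp(a)


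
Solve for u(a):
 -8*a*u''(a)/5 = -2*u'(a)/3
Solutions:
 u(a) = C1 + C2*a^(17/12)


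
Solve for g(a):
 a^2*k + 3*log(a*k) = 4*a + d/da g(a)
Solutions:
 g(a) = C1 + a^3*k/3 - 2*a^2 + 3*a*log(a*k) - 3*a


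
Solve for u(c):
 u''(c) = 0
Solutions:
 u(c) = C1 + C2*c


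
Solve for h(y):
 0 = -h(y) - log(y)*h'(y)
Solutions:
 h(y) = C1*exp(-li(y))


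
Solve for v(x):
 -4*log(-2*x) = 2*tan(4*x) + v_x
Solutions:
 v(x) = C1 - 4*x*log(-x) - 4*x*log(2) + 4*x + log(cos(4*x))/2


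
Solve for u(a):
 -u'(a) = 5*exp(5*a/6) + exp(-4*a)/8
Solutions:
 u(a) = C1 - 6*exp(5*a/6) + exp(-4*a)/32


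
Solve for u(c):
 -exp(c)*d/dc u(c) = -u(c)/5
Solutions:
 u(c) = C1*exp(-exp(-c)/5)


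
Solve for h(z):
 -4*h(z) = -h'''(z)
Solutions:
 h(z) = C3*exp(2^(2/3)*z) + (C1*sin(2^(2/3)*sqrt(3)*z/2) + C2*cos(2^(2/3)*sqrt(3)*z/2))*exp(-2^(2/3)*z/2)


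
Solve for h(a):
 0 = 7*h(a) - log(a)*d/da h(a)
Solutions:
 h(a) = C1*exp(7*li(a))


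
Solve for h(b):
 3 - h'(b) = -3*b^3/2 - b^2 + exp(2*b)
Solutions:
 h(b) = C1 + 3*b^4/8 + b^3/3 + 3*b - exp(2*b)/2


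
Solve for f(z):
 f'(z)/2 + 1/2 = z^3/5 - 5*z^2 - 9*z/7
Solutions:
 f(z) = C1 + z^4/10 - 10*z^3/3 - 9*z^2/7 - z


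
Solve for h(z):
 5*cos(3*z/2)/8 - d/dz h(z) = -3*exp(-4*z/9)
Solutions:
 h(z) = C1 + 5*sin(3*z/2)/12 - 27*exp(-4*z/9)/4


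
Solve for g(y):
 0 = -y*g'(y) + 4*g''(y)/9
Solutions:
 g(y) = C1 + C2*erfi(3*sqrt(2)*y/4)


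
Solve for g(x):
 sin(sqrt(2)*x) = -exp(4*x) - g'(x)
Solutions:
 g(x) = C1 - exp(4*x)/4 + sqrt(2)*cos(sqrt(2)*x)/2


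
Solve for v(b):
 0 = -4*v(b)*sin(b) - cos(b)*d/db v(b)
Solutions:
 v(b) = C1*cos(b)^4


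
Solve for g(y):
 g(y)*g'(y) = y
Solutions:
 g(y) = -sqrt(C1 + y^2)
 g(y) = sqrt(C1 + y^2)


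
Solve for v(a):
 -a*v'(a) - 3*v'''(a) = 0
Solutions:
 v(a) = C1 + Integral(C2*airyai(-3^(2/3)*a/3) + C3*airybi(-3^(2/3)*a/3), a)


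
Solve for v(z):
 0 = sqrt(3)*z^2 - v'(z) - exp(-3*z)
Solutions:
 v(z) = C1 + sqrt(3)*z^3/3 + exp(-3*z)/3


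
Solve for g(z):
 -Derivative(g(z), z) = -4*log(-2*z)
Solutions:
 g(z) = C1 + 4*z*log(-z) + 4*z*(-1 + log(2))


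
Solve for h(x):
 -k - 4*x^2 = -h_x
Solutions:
 h(x) = C1 + k*x + 4*x^3/3


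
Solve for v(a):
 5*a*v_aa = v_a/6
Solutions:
 v(a) = C1 + C2*a^(31/30)


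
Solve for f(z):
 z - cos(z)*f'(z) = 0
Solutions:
 f(z) = C1 + Integral(z/cos(z), z)


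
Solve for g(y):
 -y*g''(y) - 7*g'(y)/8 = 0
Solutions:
 g(y) = C1 + C2*y^(1/8)


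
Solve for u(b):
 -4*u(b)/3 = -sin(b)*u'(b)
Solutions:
 u(b) = C1*(cos(b) - 1)^(2/3)/(cos(b) + 1)^(2/3)


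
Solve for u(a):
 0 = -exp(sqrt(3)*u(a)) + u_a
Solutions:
 u(a) = sqrt(3)*(2*log(-1/(C1 + a)) - log(3))/6


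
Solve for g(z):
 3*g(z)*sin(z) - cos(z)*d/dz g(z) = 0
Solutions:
 g(z) = C1/cos(z)^3


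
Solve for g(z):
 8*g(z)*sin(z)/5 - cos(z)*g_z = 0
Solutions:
 g(z) = C1/cos(z)^(8/5)


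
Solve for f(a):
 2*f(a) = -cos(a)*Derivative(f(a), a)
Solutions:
 f(a) = C1*(sin(a) - 1)/(sin(a) + 1)


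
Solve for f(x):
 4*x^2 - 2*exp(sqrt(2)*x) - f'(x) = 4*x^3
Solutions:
 f(x) = C1 - x^4 + 4*x^3/3 - sqrt(2)*exp(sqrt(2)*x)


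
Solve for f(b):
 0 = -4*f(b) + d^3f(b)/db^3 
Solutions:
 f(b) = C3*exp(2^(2/3)*b) + (C1*sin(2^(2/3)*sqrt(3)*b/2) + C2*cos(2^(2/3)*sqrt(3)*b/2))*exp(-2^(2/3)*b/2)


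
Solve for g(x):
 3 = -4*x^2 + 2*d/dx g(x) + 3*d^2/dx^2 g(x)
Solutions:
 g(x) = C1 + C2*exp(-2*x/3) + 2*x^3/3 - 3*x^2 + 21*x/2


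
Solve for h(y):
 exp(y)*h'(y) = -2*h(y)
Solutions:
 h(y) = C1*exp(2*exp(-y))


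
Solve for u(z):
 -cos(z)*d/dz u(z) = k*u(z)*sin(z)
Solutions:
 u(z) = C1*exp(k*log(cos(z)))


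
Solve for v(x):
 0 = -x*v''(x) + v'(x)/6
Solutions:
 v(x) = C1 + C2*x^(7/6)


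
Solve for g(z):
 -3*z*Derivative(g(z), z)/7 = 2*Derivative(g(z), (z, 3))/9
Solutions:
 g(z) = C1 + Integral(C2*airyai(-3*14^(2/3)*z/14) + C3*airybi(-3*14^(2/3)*z/14), z)


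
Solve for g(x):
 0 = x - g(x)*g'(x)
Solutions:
 g(x) = -sqrt(C1 + x^2)
 g(x) = sqrt(C1 + x^2)


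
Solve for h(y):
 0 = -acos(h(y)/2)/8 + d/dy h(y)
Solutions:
 Integral(1/acos(_y/2), (_y, h(y))) = C1 + y/8


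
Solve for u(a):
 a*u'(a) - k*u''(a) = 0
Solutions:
 u(a) = C1 + C2*erf(sqrt(2)*a*sqrt(-1/k)/2)/sqrt(-1/k)


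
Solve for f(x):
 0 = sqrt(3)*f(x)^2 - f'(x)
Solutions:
 f(x) = -1/(C1 + sqrt(3)*x)


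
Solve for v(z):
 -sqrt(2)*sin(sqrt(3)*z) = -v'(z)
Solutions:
 v(z) = C1 - sqrt(6)*cos(sqrt(3)*z)/3


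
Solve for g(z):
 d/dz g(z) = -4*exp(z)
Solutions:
 g(z) = C1 - 4*exp(z)


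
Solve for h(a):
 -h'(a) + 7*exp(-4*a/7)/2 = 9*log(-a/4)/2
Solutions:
 h(a) = C1 - 9*a*log(-a)/2 + a*(9/2 + 9*log(2)) - 49*exp(-4*a/7)/8


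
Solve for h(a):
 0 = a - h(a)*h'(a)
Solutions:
 h(a) = -sqrt(C1 + a^2)
 h(a) = sqrt(C1 + a^2)


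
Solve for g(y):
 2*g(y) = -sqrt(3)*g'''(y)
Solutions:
 g(y) = C3*exp(-2^(1/3)*3^(5/6)*y/3) + (C1*sin(6^(1/3)*y/2) + C2*cos(6^(1/3)*y/2))*exp(2^(1/3)*3^(5/6)*y/6)


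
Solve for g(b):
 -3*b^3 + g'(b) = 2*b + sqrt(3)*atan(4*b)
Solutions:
 g(b) = C1 + 3*b^4/4 + b^2 + sqrt(3)*(b*atan(4*b) - log(16*b^2 + 1)/8)


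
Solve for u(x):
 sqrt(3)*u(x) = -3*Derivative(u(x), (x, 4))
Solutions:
 u(x) = (C1*sin(sqrt(2)*3^(7/8)*x/6) + C2*cos(sqrt(2)*3^(7/8)*x/6))*exp(-sqrt(2)*3^(7/8)*x/6) + (C3*sin(sqrt(2)*3^(7/8)*x/6) + C4*cos(sqrt(2)*3^(7/8)*x/6))*exp(sqrt(2)*3^(7/8)*x/6)


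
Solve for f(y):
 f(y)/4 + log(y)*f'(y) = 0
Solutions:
 f(y) = C1*exp(-li(y)/4)


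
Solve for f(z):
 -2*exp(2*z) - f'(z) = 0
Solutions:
 f(z) = C1 - exp(2*z)


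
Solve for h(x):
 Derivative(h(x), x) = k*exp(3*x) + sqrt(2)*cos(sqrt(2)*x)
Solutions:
 h(x) = C1 + k*exp(3*x)/3 + sin(sqrt(2)*x)


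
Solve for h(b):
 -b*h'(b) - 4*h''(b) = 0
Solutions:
 h(b) = C1 + C2*erf(sqrt(2)*b/4)


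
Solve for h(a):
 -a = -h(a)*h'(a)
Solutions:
 h(a) = -sqrt(C1 + a^2)
 h(a) = sqrt(C1 + a^2)


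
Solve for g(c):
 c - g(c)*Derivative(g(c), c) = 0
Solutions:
 g(c) = -sqrt(C1 + c^2)
 g(c) = sqrt(C1 + c^2)


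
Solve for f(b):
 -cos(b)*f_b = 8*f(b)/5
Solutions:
 f(b) = C1*(sin(b) - 1)^(4/5)/(sin(b) + 1)^(4/5)


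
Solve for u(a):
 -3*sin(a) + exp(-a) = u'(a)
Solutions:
 u(a) = C1 + 3*cos(a) - exp(-a)


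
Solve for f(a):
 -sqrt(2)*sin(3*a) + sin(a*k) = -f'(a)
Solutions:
 f(a) = C1 - sqrt(2)*cos(3*a)/3 + cos(a*k)/k


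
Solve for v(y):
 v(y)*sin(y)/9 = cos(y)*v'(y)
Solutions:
 v(y) = C1/cos(y)^(1/9)


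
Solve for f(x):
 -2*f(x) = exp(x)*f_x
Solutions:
 f(x) = C1*exp(2*exp(-x))


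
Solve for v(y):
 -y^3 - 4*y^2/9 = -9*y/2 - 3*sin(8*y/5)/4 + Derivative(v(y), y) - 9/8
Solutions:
 v(y) = C1 - y^4/4 - 4*y^3/27 + 9*y^2/4 + 9*y/8 - 15*cos(8*y/5)/32


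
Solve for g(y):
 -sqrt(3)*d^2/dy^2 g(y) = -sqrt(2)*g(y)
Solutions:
 g(y) = C1*exp(-2^(1/4)*3^(3/4)*y/3) + C2*exp(2^(1/4)*3^(3/4)*y/3)


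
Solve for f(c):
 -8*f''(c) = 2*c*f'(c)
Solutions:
 f(c) = C1 + C2*erf(sqrt(2)*c/4)


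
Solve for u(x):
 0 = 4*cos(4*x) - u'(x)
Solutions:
 u(x) = C1 + sin(4*x)


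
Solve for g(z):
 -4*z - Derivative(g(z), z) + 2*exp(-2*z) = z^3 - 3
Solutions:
 g(z) = C1 - z^4/4 - 2*z^2 + 3*z - exp(-2*z)
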